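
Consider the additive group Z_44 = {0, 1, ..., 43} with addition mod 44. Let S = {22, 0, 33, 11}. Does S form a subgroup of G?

Yes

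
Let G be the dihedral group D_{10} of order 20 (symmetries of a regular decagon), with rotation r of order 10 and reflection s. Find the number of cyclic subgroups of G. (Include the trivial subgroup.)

Each element a generates a cyclic subgroup ⟨a⟩; distinct elements may generate the same one (a cyclic group of order d has φ(d) generators).
Cyclic subgroups by order — order 1: 1; order 2: 11; order 5: 1; order 10: 1.
Total: 14.

14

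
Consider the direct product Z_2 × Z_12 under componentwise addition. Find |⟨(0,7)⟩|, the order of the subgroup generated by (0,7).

The order of (0,7) in Z_2 × Z_12 is lcm(ord(0) in Z_2, ord(7) in Z_12).
ord(0) = 1 and ord(7) = 12, so |⟨(0,7)⟩| = lcm(1, 12) = 12.

12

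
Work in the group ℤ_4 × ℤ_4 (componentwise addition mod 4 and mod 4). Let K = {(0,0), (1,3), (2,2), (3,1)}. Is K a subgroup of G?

|K| = 4 divides |G| = 16, consistent with Lagrange.
K contains the identity, every element's inverse is in K, and K is closed under +: it is a subgroup.
In fact K = ⟨(3,1)⟩.

Yes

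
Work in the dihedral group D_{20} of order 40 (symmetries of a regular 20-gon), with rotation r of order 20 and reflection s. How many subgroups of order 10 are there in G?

5

|G| = 40 and 10 | 40, so subgroups of order 10 are possible by Lagrange.
The subgroups of order 10 are: {e, r^2, r^4, r^6, r^8, r^10, r^12, r^14, r^16, r^18}; {e, r^4, r^8, r^12, r^16, r^2s, r^6s, r^10s, r^14s, r^18s}; {e, r^4, r^8, r^12, r^16, r^3s, r^7s, r^11s, r^15s, r^19s}; {e, r^4, r^8, r^12, r^16, s, r^4s, r^8s, r^12s, r^16s}; … (5 in all).
So G has 5 subgroups of order 10.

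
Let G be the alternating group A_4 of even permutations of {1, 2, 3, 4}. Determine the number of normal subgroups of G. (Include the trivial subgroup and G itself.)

G has 10 subgroups. Checking conjugation-invariance by order — order 1: 1/1 normal; order 2: 0/3 normal; order 3: 0/4 normal; order 4: 1/1 normal; order 12: 1/1 normal.
Total normal subgroups: 3.

3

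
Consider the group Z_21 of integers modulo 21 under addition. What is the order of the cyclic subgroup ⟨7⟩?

In Z_21, the order of an element a is n/gcd(a, n).
gcd(7, 21) = 7, so |⟨7⟩| = 21/7 = 3.

3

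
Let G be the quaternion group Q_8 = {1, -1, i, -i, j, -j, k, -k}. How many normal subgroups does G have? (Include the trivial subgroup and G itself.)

6

G has 6 subgroups. Checking conjugation-invariance by order — order 1: 1/1 normal; order 2: 1/1 normal; order 4: 3/3 normal; order 8: 1/1 normal.
Total normal subgroups: 6.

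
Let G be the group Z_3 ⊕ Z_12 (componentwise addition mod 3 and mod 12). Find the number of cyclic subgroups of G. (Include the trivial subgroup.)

15

Each element a generates a cyclic subgroup ⟨a⟩; distinct elements may generate the same one (a cyclic group of order d has φ(d) generators).
Cyclic subgroups by order — order 1: 1; order 2: 1; order 3: 4; order 4: 1; order 6: 4; order 12: 4.
Total: 15.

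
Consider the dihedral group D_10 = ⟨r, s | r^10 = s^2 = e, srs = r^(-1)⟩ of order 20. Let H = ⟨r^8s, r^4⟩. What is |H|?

|⟨r^8s⟩| = 2 and |⟨r^4⟩| = 5, so |H| is a multiple of lcm(2, 5) = 10 and divides |G| = 20.
Closing under the operation: H = {e, r^2, r^4, r^6, r^8, s, r^2s, r^4s, r^6s, r^8s}, so |H| = 10.

10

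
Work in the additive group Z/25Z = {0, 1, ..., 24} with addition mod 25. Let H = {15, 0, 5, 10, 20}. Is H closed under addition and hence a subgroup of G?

|H| = 5 divides |G| = 25, consistent with Lagrange.
H contains the identity, every element's inverse is in H, and H is closed under +: it is a subgroup.
In fact H = ⟨20⟩.

Yes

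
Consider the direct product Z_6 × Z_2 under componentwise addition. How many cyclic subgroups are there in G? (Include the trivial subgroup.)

8

Each element a generates a cyclic subgroup ⟨a⟩; distinct elements may generate the same one (a cyclic group of order d has φ(d) generators).
Cyclic subgroups by order — order 1: 1; order 2: 3; order 3: 1; order 6: 3.
Total: 8.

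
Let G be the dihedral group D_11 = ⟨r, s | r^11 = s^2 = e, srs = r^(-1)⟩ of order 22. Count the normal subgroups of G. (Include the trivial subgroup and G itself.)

G has 14 subgroups. Checking conjugation-invariance by order — order 1: 1/1 normal; order 2: 0/11 normal; order 11: 1/1 normal; order 22: 1/1 normal.
Total normal subgroups: 3.

3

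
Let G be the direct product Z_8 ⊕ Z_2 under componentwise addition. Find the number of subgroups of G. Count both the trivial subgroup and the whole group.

|G| = 16, so by Lagrange every subgroup order divides 16. Divisors: 1, 2, 4, 8, 16.
Subgroups by order — order 1: 1; order 2: 3; order 4: 3; order 8: 3; order 16: 1.
Total: 1 + 3 + 3 + 3 + 1 = 11.

11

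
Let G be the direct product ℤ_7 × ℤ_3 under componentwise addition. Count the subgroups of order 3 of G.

1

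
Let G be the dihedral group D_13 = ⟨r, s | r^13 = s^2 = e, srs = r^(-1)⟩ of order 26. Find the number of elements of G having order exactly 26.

0

No element of G has order 26 (even though 26 | 26).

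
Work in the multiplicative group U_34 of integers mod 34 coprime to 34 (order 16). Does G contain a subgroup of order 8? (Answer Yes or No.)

Yes

8 | 16. A subgroup of order 8 is {1, 9, 13, 15, 19, 21, 25, 33}.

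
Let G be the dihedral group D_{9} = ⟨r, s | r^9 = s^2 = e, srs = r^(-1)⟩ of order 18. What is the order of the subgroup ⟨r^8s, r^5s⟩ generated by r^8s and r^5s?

6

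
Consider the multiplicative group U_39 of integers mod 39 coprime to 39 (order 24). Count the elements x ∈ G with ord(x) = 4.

The elements of order 4 are: 5, 8, 31, 34.
That's 4.

4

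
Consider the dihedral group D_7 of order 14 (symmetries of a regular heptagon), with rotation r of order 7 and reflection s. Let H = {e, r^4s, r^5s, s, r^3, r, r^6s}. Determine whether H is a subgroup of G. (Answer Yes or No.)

r ∈ H but its inverse r^6 ∉ H, so H is not a subgroup.

No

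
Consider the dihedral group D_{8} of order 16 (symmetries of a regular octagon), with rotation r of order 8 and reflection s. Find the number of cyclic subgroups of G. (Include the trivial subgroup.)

12

A cyclic subgroup of order d is generated by each of its φ(d) elements of order d, so the cyclic subgroups of order d number (#elements of order d)/φ(d).
Cyclic subgroups by order — order 1: 1; order 2: 9; order 4: 1; order 8: 1.
Total: 12.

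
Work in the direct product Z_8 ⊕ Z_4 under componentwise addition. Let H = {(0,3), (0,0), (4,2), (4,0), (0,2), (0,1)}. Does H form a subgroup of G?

|H| = 6 does not divide |G| = 32, so by Lagrange H is not a subgroup.

No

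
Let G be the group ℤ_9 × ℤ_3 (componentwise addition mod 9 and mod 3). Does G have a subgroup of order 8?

No

8 does not divide |G| = 27, so by Lagrange no subgroup of order 8 exists.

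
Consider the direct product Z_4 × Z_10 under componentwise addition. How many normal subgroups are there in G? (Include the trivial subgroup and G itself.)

16

G is abelian, so every subgroup is normal.
G has 16 subgroups in total, hence 16 normal subgroups.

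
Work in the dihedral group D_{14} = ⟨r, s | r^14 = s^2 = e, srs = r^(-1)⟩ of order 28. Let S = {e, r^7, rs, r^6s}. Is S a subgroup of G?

Closure fails: r^6s · rs = r^5 ∉ S. So S is not a subgroup.

No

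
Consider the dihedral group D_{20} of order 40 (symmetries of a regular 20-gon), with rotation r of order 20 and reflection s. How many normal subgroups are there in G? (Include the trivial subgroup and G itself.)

G has 48 subgroups. Checking conjugation-invariance by order — order 1: 1/1 normal; order 2: 1/21 normal; order 4: 1/11 normal; order 5: 1/1 normal; order 8: 0/5 normal; order 10: 1/5 normal; order 20: 3/3 normal; order 40: 1/1 normal.
Total normal subgroups: 9.

9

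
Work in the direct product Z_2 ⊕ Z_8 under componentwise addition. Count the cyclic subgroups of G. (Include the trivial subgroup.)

8

A cyclic subgroup of order d is generated by each of its φ(d) elements of order d, so the cyclic subgroups of order d number (#elements of order d)/φ(d).
Cyclic subgroups by order — order 1: 1; order 2: 3; order 4: 2; order 8: 2.
Total: 8.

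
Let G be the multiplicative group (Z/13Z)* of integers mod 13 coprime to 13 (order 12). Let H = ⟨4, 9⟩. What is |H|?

|⟨4⟩| = 6 and |⟨9⟩| = 3, so |H| is a multiple of lcm(6, 3) = 6 and divides |G| = 12.
Closing under the operation: H = {1, 3, 4, 9, 10, 12}, so |H| = 6.

6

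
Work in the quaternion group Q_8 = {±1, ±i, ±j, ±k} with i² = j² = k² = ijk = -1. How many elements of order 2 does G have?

1

The elements of order 2 are: -1.
That's 1.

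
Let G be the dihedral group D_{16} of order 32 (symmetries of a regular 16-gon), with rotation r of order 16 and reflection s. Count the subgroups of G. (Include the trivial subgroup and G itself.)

36

|G| = 32, so by Lagrange every subgroup order divides 32. Divisors: 1, 2, 4, 8, 16, 32.
Subgroups by order — order 1: 1; order 2: 17; order 4: 9; order 8: 5; order 16: 3; order 32: 1.
Total: 1 + 17 + 9 + 5 + 3 + 1 = 36.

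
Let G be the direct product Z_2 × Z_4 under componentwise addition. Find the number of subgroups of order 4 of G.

|G| = 8 and 4 | 8, so subgroups of order 4 are possible by Lagrange.
The subgroups of order 4 are: {(0,0), (0,1), (0,2), (0,3)}; {(0,0), (0,2), (1,0), (1,2)}; {(0,0), (0,2), (1,1), (1,3)}.
So G has 3 subgroups of order 4.

3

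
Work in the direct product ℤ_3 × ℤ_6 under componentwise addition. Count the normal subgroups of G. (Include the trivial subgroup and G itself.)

12

G is abelian, so every subgroup is normal.
G has 12 subgroups in total, hence 12 normal subgroups.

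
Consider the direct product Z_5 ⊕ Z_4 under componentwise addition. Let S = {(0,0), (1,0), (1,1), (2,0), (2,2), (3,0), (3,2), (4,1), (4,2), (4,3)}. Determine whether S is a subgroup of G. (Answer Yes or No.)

No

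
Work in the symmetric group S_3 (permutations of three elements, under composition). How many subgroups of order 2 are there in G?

|G| = 6 and 2 | 6, so subgroups of order 2 are possible by Lagrange.
The subgroups of order 2 are: {e, (1 2)}; {e, (1 3)}; {e, (2 3)}.
So G has 3 subgroups of order 2.

3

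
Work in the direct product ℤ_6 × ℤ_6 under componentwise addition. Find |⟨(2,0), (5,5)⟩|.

18

|⟨(2,0)⟩| = 3 and |⟨(5,5)⟩| = 6, so |H| is a multiple of lcm(3, 6) = 6 and divides |G| = 36.
Closing under the operation: H = {(0,0), (0,2), (0,4), (1,1), (1,3), (1,5), (2,0), (2,2), (2,4), (3,1), (3,3), (3,5), (4,0), (4,2), (4,4), (5,1), (5,3), (5,5)}, so |H| = 18.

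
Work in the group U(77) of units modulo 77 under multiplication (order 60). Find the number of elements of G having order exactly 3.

The elements of order 3 are: 23, 67.
That's 2.

2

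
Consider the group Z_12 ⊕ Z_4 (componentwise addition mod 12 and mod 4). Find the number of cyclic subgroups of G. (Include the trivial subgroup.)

20

Group the elements of G by the cyclic subgroup they generate; each cyclic subgroup of order d accounts for φ(d) elements.
Cyclic subgroups by order — order 1: 1; order 2: 3; order 3: 1; order 4: 6; order 6: 3; order 12: 6.
Total: 20.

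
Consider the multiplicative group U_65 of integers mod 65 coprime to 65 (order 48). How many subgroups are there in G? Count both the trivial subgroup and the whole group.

30

|G| = 48, so by Lagrange every subgroup order divides 48. Divisors: 1, 2, 3, 4, 6, 8, 12, 16, 24, 48.
Subgroups by order — order 1: 1; order 2: 3; order 3: 1; order 4: 7; order 6: 3; order 8: 3; order 12: 7; order 16: 1; order 24: 3; order 48: 1.
Total: 1 + 3 + 1 + 7 + 3 + 3 + 7 + 1 + 3 + 1 = 30.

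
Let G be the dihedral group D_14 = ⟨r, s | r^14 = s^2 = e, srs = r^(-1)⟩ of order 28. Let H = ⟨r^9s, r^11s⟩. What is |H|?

|⟨r^9s⟩| = 2 and |⟨r^11s⟩| = 2, so |H| is a multiple of lcm(2, 2) = 2 and divides |G| = 28.
Closing under the operation: H = {e, r^2, r^4, r^6, r^8, r^10, r^12, rs, r^3s, r^5s, r^7s, r^9s, r^11s, r^13s}, so |H| = 14.

14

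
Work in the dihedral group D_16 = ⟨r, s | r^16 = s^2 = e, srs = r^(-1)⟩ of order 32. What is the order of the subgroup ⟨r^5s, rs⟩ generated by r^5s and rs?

|⟨r^5s⟩| = 2 and |⟨rs⟩| = 2, so |H| is a multiple of lcm(2, 2) = 2 and divides |G| = 32.
Closing under the operation: H = {e, r^4, r^8, r^12, rs, r^5s, r^9s, r^13s}, so |H| = 8.

8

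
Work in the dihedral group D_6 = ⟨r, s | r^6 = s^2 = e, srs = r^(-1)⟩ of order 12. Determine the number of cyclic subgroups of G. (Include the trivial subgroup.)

Group the elements of G by the cyclic subgroup they generate; each cyclic subgroup of order d accounts for φ(d) elements.
Cyclic subgroups by order — order 1: 1; order 2: 7; order 3: 1; order 6: 1.
Total: 10.

10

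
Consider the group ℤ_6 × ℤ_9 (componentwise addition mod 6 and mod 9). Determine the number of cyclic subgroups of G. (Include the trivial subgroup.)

Group the elements of G by the cyclic subgroup they generate; each cyclic subgroup of order d accounts for φ(d) elements.
Cyclic subgroups by order — order 1: 1; order 2: 1; order 3: 4; order 6: 4; order 9: 3; order 18: 3.
Total: 16.

16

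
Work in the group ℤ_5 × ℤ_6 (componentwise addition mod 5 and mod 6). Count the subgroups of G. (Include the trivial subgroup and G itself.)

8

|G| = 30, so by Lagrange every subgroup order divides 30. Divisors: 1, 2, 3, 5, 6, 10, 15, 30.
Subgroups by order — order 1: 1; order 2: 1; order 3: 1; order 5: 1; order 6: 1; order 10: 1; order 15: 1; order 30: 1.
Total: 1 + 1 + 1 + 1 + 1 + 1 + 1 + 1 = 8.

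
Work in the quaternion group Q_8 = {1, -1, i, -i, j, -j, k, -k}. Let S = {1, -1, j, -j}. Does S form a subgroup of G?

Yes

|S| = 4 divides |G| = 8, consistent with Lagrange.
S contains the identity, every element's inverse is in S, and S is closed under ·: it is a subgroup.
In fact S = ⟨j⟩.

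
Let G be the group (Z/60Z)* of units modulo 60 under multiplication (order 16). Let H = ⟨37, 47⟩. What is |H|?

8

|⟨37⟩| = 4 and |⟨47⟩| = 4, so |H| is a multiple of lcm(4, 4) = 4 and divides |G| = 16.
Closing under the operation: H = {1, 11, 13, 23, 37, 47, 49, 59}, so |H| = 8.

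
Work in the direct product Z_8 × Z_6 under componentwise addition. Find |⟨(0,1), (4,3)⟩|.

12

|⟨(0,1)⟩| = 6 and |⟨(4,3)⟩| = 2, so |H| is a multiple of lcm(6, 2) = 6 and divides |G| = 48.
Closing under the operation: H = {(0,0), (0,1), (0,2), (0,3), (0,4), (0,5), (4,0), (4,1), (4,2), (4,3), (4,4), (4,5)}, so |H| = 12.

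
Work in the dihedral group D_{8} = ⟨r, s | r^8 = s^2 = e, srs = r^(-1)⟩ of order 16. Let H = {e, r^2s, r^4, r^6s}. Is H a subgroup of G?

Yes

|H| = 4 divides |G| = 16, consistent with Lagrange.
H contains the identity, every element's inverse is in H, and H is closed under ·: it is a subgroup.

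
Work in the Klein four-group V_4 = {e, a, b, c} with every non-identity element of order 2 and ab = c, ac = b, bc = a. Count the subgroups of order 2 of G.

|G| = 4 and 2 | 4, so subgroups of order 2 are possible by Lagrange.
The subgroups of order 2 are: {e, a}; {e, b}; {e, c}.
So G has 3 subgroups of order 2.

3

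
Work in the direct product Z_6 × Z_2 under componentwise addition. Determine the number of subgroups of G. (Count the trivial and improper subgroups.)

10

|G| = 12, so by Lagrange every subgroup order divides 12. Divisors: 1, 2, 3, 4, 6, 12.
Subgroups by order — order 1: 1; order 2: 3; order 3: 1; order 4: 1; order 6: 3; order 12: 1.
Total: 1 + 3 + 1 + 1 + 3 + 1 = 10.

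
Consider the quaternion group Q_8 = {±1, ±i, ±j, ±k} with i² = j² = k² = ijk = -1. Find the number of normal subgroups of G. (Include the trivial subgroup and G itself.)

6

G has 6 subgroups. Checking conjugation-invariance by order — order 1: 1/1 normal; order 2: 1/1 normal; order 4: 3/3 normal; order 8: 1/1 normal.
Total normal subgroups: 6.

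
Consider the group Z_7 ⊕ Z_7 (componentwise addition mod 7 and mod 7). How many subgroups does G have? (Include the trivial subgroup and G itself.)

|G| = 49, so by Lagrange every subgroup order divides 49. Divisors: 1, 7, 49.
Subgroups by order — order 1: 1; order 7: 8; order 49: 1.
Total: 1 + 8 + 1 = 10.

10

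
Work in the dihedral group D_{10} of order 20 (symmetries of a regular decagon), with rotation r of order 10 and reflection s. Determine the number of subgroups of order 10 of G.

|G| = 20 and 10 | 20, so subgroups of order 10 are possible by Lagrange.
The subgroups of order 10 are: {e, r, r^2, r^3, r^4, r^5, r^6, r^7, r^8, r^9}; {e, r^2, r^4, r^6, r^8, s, r^2s, r^4s, r^6s, r^8s}; {e, r^2, r^4, r^6, r^8, rs, r^3s, r^5s, r^7s, r^9s}.
So G has 3 subgroups of order 10.

3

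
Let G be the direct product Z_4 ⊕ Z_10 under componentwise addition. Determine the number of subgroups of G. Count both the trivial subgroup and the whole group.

16

|G| = 40, so by Lagrange every subgroup order divides 40. Divisors: 1, 2, 4, 5, 8, 10, 20, 40.
Subgroups by order — order 1: 1; order 2: 3; order 4: 3; order 5: 1; order 8: 1; order 10: 3; order 20: 3; order 40: 1.
Total: 1 + 3 + 3 + 1 + 1 + 3 + 3 + 1 = 16.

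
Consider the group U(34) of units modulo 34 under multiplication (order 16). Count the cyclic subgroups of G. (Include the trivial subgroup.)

5

A cyclic subgroup of order d is generated by each of its φ(d) elements of order d, so the cyclic subgroups of order d number (#elements of order d)/φ(d).
Cyclic subgroups by order — order 1: 1; order 2: 1; order 4: 1; order 8: 1; order 16: 1.
Total: 5.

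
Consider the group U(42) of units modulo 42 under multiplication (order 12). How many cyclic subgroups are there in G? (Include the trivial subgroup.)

8

Each element a generates a cyclic subgroup ⟨a⟩; distinct elements may generate the same one (a cyclic group of order d has φ(d) generators).
Cyclic subgroups by order — order 1: 1; order 2: 3; order 3: 1; order 6: 3.
Total: 8.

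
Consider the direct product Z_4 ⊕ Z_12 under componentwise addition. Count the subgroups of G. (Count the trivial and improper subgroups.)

30

|G| = 48, so by Lagrange every subgroup order divides 48. Divisors: 1, 2, 3, 4, 6, 8, 12, 16, 24, 48.
Subgroups by order — order 1: 1; order 2: 3; order 3: 1; order 4: 7; order 6: 3; order 8: 3; order 12: 7; order 16: 1; order 24: 3; order 48: 1.
Total: 1 + 3 + 1 + 7 + 3 + 3 + 7 + 1 + 3 + 1 = 30.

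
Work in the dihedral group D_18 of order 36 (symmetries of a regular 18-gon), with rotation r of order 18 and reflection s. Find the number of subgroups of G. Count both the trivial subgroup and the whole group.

|G| = 36, so by Lagrange every subgroup order divides 36. Divisors: 1, 2, 3, 4, 6, 9, 12, 18, 36.
Subgroups by order — order 1: 1; order 2: 19; order 3: 1; order 4: 9; order 6: 7; order 9: 1; order 12: 3; order 18: 3; order 36: 1.
Total: 1 + 19 + 1 + 9 + 7 + 1 + 3 + 3 + 1 = 45.

45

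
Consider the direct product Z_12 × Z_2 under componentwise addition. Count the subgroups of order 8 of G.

|G| = 24 and 8 | 24, so subgroups of order 8 are possible by Lagrange.
The subgroups of order 8 are: {(0,0), (0,1), (3,0), (3,1), (6,0), (6,1), (9,0), (9,1)}.
So G has 1 subgroup of order 8.

1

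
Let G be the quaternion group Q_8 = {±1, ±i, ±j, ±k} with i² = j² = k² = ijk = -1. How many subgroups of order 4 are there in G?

|G| = 8 and 4 | 8, so subgroups of order 4 are possible by Lagrange.
The subgroups of order 4 are: {1, -1, i, -i}; {1, -1, j, -j}; {1, -1, k, -k}.
So G has 3 subgroups of order 4.

3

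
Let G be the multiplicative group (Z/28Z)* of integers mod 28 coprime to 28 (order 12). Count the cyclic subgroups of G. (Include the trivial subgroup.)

Each element a generates a cyclic subgroup ⟨a⟩; distinct elements may generate the same one (a cyclic group of order d has φ(d) generators).
Cyclic subgroups by order — order 1: 1; order 2: 3; order 3: 1; order 6: 3.
Total: 8.

8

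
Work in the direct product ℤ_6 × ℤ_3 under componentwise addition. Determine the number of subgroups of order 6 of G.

4

|G| = 18 and 6 | 18, so subgroups of order 6 are possible by Lagrange.
The subgroups of order 6 are: {(0,0), (0,1), (0,2), (3,0), (3,1), (3,2)}; {(0,0), (1,0), (2,0), (3,0), (4,0), (5,0)}; {(0,0), (1,1), (2,2), (3,0), (4,1), (5,2)}; {(0,0), (1,2), (2,1), (3,0), (4,2), (5,1)}.
So G has 4 subgroups of order 6.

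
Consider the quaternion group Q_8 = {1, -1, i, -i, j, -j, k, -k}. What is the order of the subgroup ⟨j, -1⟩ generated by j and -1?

4

|⟨j⟩| = 4 and |⟨-1⟩| = 2, so |H| is a multiple of lcm(4, 2) = 4 and divides |G| = 8.
Closing under the operation: H = {1, -1, j, -j}, so |H| = 4.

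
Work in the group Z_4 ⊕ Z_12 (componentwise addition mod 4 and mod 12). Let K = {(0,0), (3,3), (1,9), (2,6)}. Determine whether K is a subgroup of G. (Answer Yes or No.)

|K| = 4 divides |G| = 48, consistent with Lagrange.
K contains the identity, every element's inverse is in K, and K is closed under +: it is a subgroup.
In fact K = ⟨(3,3)⟩.

Yes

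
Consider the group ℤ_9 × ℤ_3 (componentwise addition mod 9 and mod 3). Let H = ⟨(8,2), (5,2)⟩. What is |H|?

|⟨(8,2)⟩| = 9 and |⟨(5,2)⟩| = 9, so |H| is a multiple of lcm(9, 9) = 9 and divides |G| = 27.
Closing under the operation: H = {(0,0), (1,1), (2,2), (3,0), (4,1), (5,2), (6,0), (7,1), (8,2)}, so |H| = 9.

9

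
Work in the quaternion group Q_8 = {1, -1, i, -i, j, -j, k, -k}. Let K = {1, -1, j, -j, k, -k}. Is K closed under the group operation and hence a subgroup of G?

No

|K| = 6 does not divide |G| = 8, so by Lagrange K is not a subgroup.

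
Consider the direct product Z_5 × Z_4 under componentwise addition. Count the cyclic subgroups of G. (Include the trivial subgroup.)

Each element a generates a cyclic subgroup ⟨a⟩; distinct elements may generate the same one (a cyclic group of order d has φ(d) generators).
Cyclic subgroups by order — order 1: 1; order 2: 1; order 4: 1; order 5: 1; order 10: 1; order 20: 1.
Total: 6.

6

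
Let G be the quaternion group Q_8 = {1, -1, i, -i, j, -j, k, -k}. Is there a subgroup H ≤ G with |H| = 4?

Yes

4 | 8. A subgroup of order 4 is {1, -1, i, -i}.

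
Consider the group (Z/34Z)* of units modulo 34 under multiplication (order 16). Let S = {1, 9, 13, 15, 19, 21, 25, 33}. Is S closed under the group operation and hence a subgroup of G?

Yes

|S| = 8 divides |G| = 16, consistent with Lagrange.
S contains the identity, every element's inverse is in S, and S is closed under ·: it is a subgroup.
In fact S = ⟨9⟩.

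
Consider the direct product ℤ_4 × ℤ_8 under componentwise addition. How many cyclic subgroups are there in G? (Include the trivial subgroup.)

14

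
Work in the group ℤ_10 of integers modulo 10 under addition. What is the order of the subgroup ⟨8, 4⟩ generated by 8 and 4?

5

|⟨8⟩| = 5 and |⟨4⟩| = 5, so |H| is a multiple of lcm(5, 5) = 5 and divides |G| = 10.
Closing under the operation: H = {0, 2, 4, 6, 8}, so |H| = 5.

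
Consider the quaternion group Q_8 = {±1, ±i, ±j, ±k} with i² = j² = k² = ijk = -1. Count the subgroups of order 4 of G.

|G| = 8 and 4 | 8, so subgroups of order 4 are possible by Lagrange.
The subgroups of order 4 are: {1, -1, i, -i}; {1, -1, j, -j}; {1, -1, k, -k}.
So G has 3 subgroups of order 4.

3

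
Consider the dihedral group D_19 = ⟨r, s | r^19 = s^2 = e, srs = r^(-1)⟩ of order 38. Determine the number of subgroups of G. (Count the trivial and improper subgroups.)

|G| = 38, so by Lagrange every subgroup order divides 38. Divisors: 1, 2, 19, 38.
Subgroups by order — order 1: 1; order 2: 19; order 19: 1; order 38: 1.
Total: 1 + 19 + 1 + 1 = 22.

22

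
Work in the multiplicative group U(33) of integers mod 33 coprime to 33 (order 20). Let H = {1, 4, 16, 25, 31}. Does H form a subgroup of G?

Yes

|H| = 5 divides |G| = 20, consistent with Lagrange.
H contains the identity, every element's inverse is in H, and H is closed under ·: it is a subgroup.
In fact H = ⟨16⟩.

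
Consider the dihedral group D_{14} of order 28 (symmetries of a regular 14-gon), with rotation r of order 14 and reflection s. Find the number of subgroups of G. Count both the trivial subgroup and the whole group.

|G| = 28, so by Lagrange every subgroup order divides 28. Divisors: 1, 2, 4, 7, 14, 28.
Subgroups by order — order 1: 1; order 2: 15; order 4: 7; order 7: 1; order 14: 3; order 28: 1.
Total: 1 + 15 + 7 + 1 + 3 + 1 = 28.

28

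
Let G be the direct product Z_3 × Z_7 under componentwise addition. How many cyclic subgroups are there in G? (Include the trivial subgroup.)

A cyclic subgroup of order d is generated by each of its φ(d) elements of order d, so the cyclic subgroups of order d number (#elements of order d)/φ(d).
Cyclic subgroups by order — order 1: 1; order 3: 1; order 7: 1; order 21: 1.
Total: 4.

4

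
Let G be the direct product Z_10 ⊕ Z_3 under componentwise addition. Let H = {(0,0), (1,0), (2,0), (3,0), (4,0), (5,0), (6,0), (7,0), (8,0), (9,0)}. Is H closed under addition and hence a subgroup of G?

Yes

|H| = 10 divides |G| = 30, consistent with Lagrange.
H contains the identity, every element's inverse is in H, and H is closed under +: it is a subgroup.
In fact H = ⟨(9,0)⟩.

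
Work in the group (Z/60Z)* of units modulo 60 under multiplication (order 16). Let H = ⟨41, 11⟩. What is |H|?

|⟨41⟩| = 2 and |⟨11⟩| = 2, so |H| is a multiple of lcm(2, 2) = 2 and divides |G| = 16.
Closing under the operation: H = {1, 11, 31, 41}, so |H| = 4.

4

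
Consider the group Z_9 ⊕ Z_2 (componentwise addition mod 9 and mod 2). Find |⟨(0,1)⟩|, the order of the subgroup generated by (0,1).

2

The order of (0,1) in Z_9 × Z_2 is lcm(ord(0) in Z_9, ord(1) in Z_2).
ord(0) = 1 and ord(1) = 2, so |⟨(0,1)⟩| = lcm(1, 2) = 2.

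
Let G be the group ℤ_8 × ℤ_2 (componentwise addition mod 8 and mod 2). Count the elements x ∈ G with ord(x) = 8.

An element (a,b) has order lcm(ord(a), ord(b)); count pairs with lcm equal to 8.
Enumerating gives 8 such elements.

8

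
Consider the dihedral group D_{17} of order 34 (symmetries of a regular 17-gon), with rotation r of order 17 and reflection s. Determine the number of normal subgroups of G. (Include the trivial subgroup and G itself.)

G has 20 subgroups. Checking conjugation-invariance by order — order 1: 1/1 normal; order 2: 0/17 normal; order 17: 1/1 normal; order 34: 1/1 normal.
Total normal subgroups: 3.

3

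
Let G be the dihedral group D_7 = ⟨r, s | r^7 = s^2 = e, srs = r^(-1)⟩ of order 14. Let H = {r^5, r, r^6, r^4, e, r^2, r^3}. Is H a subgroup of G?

Yes

|H| = 7 divides |G| = 14, consistent with Lagrange.
H contains the identity, every element's inverse is in H, and H is closed under ·: it is a subgroup.
In fact H = ⟨r^4⟩.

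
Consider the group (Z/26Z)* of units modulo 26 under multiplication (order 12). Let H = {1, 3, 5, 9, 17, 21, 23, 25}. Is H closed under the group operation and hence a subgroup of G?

No

|H| = 8 does not divide |G| = 12, so by Lagrange H is not a subgroup.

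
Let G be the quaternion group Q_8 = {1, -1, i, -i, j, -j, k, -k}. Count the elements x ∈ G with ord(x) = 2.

1

The elements of order 2 are: -1.
That's 1.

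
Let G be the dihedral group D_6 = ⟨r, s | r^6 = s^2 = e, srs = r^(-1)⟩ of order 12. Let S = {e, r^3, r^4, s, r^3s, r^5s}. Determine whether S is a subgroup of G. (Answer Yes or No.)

r^4 ∈ S but its inverse r^2 ∉ S, so S is not a subgroup.

No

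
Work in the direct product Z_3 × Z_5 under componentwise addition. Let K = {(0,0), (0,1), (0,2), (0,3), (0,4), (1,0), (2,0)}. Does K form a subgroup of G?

|K| = 7 does not divide |G| = 15, so by Lagrange K is not a subgroup.

No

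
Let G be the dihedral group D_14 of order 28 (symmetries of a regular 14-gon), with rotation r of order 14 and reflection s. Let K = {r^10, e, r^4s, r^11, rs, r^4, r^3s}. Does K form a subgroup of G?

No

r^11 ∈ K but its inverse r^3 ∉ K, so K is not a subgroup.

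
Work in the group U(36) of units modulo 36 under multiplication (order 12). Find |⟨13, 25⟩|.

3

|⟨13⟩| = 3 and |⟨25⟩| = 3, so |H| is a multiple of lcm(3, 3) = 3 and divides |G| = 12.
Closing under the operation: H = {1, 13, 25}, so |H| = 3.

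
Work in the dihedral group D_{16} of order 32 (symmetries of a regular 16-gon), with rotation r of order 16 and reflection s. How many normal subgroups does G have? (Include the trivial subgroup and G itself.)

G has 36 subgroups. Checking conjugation-invariance by order — order 1: 1/1 normal; order 2: 1/17 normal; order 4: 1/9 normal; order 8: 1/5 normal; order 16: 3/3 normal; order 32: 1/1 normal.
Total normal subgroups: 8.

8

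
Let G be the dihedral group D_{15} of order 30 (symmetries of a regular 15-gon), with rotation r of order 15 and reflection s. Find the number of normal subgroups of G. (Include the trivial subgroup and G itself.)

5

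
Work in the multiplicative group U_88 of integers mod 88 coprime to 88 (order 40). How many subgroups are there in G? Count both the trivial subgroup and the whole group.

|G| = 40, so by Lagrange every subgroup order divides 40. Divisors: 1, 2, 4, 5, 8, 10, 20, 40.
Subgroups by order — order 1: 1; order 2: 7; order 4: 7; order 5: 1; order 8: 1; order 10: 7; order 20: 7; order 40: 1.
Total: 1 + 7 + 7 + 1 + 1 + 7 + 7 + 1 = 32.

32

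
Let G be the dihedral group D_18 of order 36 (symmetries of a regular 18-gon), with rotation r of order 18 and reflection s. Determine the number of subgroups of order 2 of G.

|G| = 36 and 2 | 36, so subgroups of order 2 are possible by Lagrange.
The subgroups of order 2 are: {e, r^10s}; {e, r^11s}; {e, r^12s}; {e, r^13s}; … (19 in all).
So G has 19 subgroups of order 2.

19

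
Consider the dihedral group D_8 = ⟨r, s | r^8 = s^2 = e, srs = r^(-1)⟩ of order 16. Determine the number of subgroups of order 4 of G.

|G| = 16 and 4 | 16, so subgroups of order 4 are possible by Lagrange.
The subgroups of order 4 are: {e, r^2, r^4, r^6}; {e, r^4, r^2s, r^6s}; {e, r^4, r^3s, r^7s}; {e, r^4, s, r^4s}; … (5 in all).
So G has 5 subgroups of order 4.

5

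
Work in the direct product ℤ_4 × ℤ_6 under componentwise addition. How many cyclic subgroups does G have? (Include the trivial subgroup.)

Each element a generates a cyclic subgroup ⟨a⟩; distinct elements may generate the same one (a cyclic group of order d has φ(d) generators).
Cyclic subgroups by order — order 1: 1; order 2: 3; order 3: 1; order 4: 2; order 6: 3; order 12: 2.
Total: 12.

12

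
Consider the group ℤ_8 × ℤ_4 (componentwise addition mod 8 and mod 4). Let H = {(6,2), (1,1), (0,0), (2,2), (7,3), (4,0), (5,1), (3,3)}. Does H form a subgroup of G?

|H| = 8 divides |G| = 32, consistent with Lagrange.
H contains the identity, every element's inverse is in H, and H is closed under +: it is a subgroup.
In fact H = ⟨(1,1)⟩.

Yes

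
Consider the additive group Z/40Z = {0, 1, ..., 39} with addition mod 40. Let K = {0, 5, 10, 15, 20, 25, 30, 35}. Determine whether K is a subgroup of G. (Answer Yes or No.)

Yes

|K| = 8 divides |G| = 40, consistent with Lagrange.
K contains the identity, every element's inverse is in K, and K is closed under +: it is a subgroup.
In fact K = ⟨35⟩.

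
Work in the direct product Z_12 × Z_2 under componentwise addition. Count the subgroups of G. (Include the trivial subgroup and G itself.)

16

|G| = 24, so by Lagrange every subgroup order divides 24. Divisors: 1, 2, 3, 4, 6, 8, 12, 24.
Subgroups by order — order 1: 1; order 2: 3; order 3: 1; order 4: 3; order 6: 3; order 8: 1; order 12: 3; order 24: 1.
Total: 1 + 3 + 1 + 3 + 3 + 1 + 3 + 1 = 16.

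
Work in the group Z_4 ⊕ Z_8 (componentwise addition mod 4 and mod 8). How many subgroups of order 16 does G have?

|G| = 32 and 16 | 32, so subgroups of order 16 are possible by Lagrange.
The subgroups of order 16 are: {(0,0), (0,1), (0,2), (0,3), (0,4), (0,5), (0,6), (0,7), (2,0), (2,1), (2,2), (2,3), (2,4), (2,5), (2,6), (2,7)}; {(0,0), (0,2), (0,4), (0,6), (1,0), (1,2), (1,4), (1,6), (2,0), (2,2), (2,4), (2,6), (3,0), (3,2), (3,4), (3,6)}; {(0,0), (0,2), (0,4), (0,6), (1,1), (1,3), (1,5), (1,7), (2,0), (2,2), (2,4), (2,6), (3,1), (3,3), (3,5), (3,7)}.
So G has 3 subgroups of order 16.

3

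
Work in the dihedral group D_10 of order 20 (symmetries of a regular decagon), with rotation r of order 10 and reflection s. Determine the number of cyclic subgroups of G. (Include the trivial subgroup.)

A cyclic subgroup of order d is generated by each of its φ(d) elements of order d, so the cyclic subgroups of order d number (#elements of order d)/φ(d).
Cyclic subgroups by order — order 1: 1; order 2: 11; order 5: 1; order 10: 1.
Total: 14.

14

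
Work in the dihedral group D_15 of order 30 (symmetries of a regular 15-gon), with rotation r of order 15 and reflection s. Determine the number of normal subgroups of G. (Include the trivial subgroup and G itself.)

G has 28 subgroups. Checking conjugation-invariance by order — order 1: 1/1 normal; order 2: 0/15 normal; order 3: 1/1 normal; order 5: 1/1 normal; order 6: 0/5 normal; order 10: 0/3 normal; order 15: 1/1 normal; order 30: 1/1 normal.
Total normal subgroups: 5.

5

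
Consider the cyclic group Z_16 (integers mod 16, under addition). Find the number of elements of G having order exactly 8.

4

In a cyclic group of order 16, the number of elements of order d (for d | 16) is φ(d).
φ(8) = 4.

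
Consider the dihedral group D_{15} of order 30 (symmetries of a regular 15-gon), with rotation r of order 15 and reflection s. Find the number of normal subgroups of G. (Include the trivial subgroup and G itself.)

5

G has 28 subgroups. Checking conjugation-invariance by order — order 1: 1/1 normal; order 2: 0/15 normal; order 3: 1/1 normal; order 5: 1/1 normal; order 6: 0/5 normal; order 10: 0/3 normal; order 15: 1/1 normal; order 30: 1/1 normal.
Total normal subgroups: 5.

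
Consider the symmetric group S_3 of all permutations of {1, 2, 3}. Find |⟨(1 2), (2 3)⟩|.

6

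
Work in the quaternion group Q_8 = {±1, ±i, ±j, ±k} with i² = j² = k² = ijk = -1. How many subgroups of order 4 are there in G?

|G| = 8 and 4 | 8, so subgroups of order 4 are possible by Lagrange.
The subgroups of order 4 are: {1, -1, i, -i}; {1, -1, j, -j}; {1, -1, k, -k}.
So G has 3 subgroups of order 4.

3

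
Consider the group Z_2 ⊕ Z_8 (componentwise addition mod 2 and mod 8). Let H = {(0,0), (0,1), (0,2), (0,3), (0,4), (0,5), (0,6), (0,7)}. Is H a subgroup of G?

Yes

|H| = 8 divides |G| = 16, consistent with Lagrange.
H contains the identity, every element's inverse is in H, and H is closed under +: it is a subgroup.
In fact H = ⟨(0,1)⟩.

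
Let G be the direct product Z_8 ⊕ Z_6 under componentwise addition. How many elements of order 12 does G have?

8

An element (a,b) has order lcm(ord(a), ord(b)); count pairs with lcm equal to 12.
Enumerating gives 8 such elements.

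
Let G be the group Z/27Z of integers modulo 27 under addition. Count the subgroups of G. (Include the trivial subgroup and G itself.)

A cyclic group of order 27 has exactly one subgroup for each divisor of 27.
Divisors of 27: 1, 3, 9, 27.
So Z/27Z has 4 subgroups.

4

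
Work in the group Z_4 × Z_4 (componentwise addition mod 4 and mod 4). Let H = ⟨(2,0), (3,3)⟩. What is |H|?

|⟨(2,0)⟩| = 2 and |⟨(3,3)⟩| = 4, so |H| is a multiple of lcm(2, 4) = 4 and divides |G| = 16.
Closing under the operation: H = {(0,0), (0,2), (1,1), (1,3), (2,0), (2,2), (3,1), (3,3)}, so |H| = 8.

8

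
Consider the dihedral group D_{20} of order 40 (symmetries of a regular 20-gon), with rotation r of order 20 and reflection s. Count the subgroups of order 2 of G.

21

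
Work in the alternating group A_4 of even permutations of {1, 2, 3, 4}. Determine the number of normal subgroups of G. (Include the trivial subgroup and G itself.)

3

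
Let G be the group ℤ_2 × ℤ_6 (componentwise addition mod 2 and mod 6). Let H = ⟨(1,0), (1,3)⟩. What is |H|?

4

|⟨(1,0)⟩| = 2 and |⟨(1,3)⟩| = 2, so |H| is a multiple of lcm(2, 2) = 2 and divides |G| = 12.
Closing under the operation: H = {(0,0), (0,3), (1,0), (1,3)}, so |H| = 4.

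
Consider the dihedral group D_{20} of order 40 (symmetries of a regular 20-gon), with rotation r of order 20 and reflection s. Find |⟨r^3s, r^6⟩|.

|⟨r^3s⟩| = 2 and |⟨r^6⟩| = 10, so |H| is a multiple of lcm(2, 10) = 10 and divides |G| = 40.
Closing under the operation: H = {e, r^2, r^4, r^6, r^8, r^10, r^12, r^14, r^16, r^18, rs, r^3s, r^5s, r^7s, r^9s, r^11s, r^13s, r^15s, r^17s, r^19s}, so |H| = 20.

20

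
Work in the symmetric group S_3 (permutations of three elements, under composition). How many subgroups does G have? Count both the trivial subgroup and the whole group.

6

|G| = 6, so by Lagrange every subgroup order divides 6. Divisors: 1, 2, 3, 6.
Subgroups by order — order 1: 1; order 2: 3; order 3: 1; order 6: 1.
Total: 1 + 3 + 1 + 1 = 6.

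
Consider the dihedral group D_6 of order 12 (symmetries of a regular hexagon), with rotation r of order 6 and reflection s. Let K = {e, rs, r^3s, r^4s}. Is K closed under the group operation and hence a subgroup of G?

Closure fails: r^3s · rs = r^2 ∉ K. So K is not a subgroup.

No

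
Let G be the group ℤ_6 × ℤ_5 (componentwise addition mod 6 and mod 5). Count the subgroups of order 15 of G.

1

|G| = 30 and 15 | 30, so subgroups of order 15 are possible by Lagrange.
The subgroups of order 15 are: {(0,0), (0,1), (0,2), (0,3), (0,4), (2,0), (2,1), (2,2), (2,3), (2,4), (4,0), (4,1), (4,2), (4,3), (4,4)}.
So G has 1 subgroup of order 15.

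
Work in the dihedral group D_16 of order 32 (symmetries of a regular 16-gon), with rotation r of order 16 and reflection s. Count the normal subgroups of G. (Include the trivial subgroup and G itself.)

G has 36 subgroups. Checking conjugation-invariance by order — order 1: 1/1 normal; order 2: 1/17 normal; order 4: 1/9 normal; order 8: 1/5 normal; order 16: 3/3 normal; order 32: 1/1 normal.
Total normal subgroups: 8.

8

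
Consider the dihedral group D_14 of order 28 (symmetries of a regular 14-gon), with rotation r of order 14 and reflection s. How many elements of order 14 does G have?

6

The elements of order 14 are: r, r^3, r^5, r^9, r^11, r^13.
That's 6.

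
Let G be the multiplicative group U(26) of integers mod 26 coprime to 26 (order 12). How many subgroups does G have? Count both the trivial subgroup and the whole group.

6

|G| = 12, so by Lagrange every subgroup order divides 12. Divisors: 1, 2, 3, 4, 6, 12.
Subgroups by order — order 1: 1; order 2: 1; order 3: 1; order 4: 1; order 6: 1; order 12: 1.
Total: 1 + 1 + 1 + 1 + 1 + 1 = 6.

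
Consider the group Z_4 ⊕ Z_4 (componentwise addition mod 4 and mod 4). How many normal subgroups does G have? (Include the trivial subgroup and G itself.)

G is abelian, so every subgroup is normal.
G has 15 subgroups in total, hence 15 normal subgroups.

15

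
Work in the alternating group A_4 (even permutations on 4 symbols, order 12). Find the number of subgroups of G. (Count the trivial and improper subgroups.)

10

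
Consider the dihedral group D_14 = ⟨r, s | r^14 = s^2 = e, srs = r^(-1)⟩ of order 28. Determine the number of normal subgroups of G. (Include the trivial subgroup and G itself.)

G has 28 subgroups. Checking conjugation-invariance by order — order 1: 1/1 normal; order 2: 1/15 normal; order 4: 0/7 normal; order 7: 1/1 normal; order 14: 3/3 normal; order 28: 1/1 normal.
Total normal subgroups: 7.

7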